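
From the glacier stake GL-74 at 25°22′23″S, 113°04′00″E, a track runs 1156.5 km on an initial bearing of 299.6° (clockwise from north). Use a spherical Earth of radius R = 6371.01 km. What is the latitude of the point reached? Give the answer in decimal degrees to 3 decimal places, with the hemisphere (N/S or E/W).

19.932°S

GL-74: φ = -25.37306°, λ = +113.06667°
δ = d/R = 1156.5/6371.01 = 0.181525 rad
φ₂ = arcsin(sin φ₁ cos δ + cos φ₁ sin δ cos θ)
   = arcsin(-0.42851·0.98357 + 0.90354·0.18053·0.49394) = -19.93172°
λ₂ = λ₁ + atan2(sin θ sin δ cos φ₁, cos δ − sin φ₁ sin φ₂) = 103.45487°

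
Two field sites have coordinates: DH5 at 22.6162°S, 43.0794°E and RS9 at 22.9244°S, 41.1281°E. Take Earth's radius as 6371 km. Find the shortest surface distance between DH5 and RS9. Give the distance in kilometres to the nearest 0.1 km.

203.0 km

Δφ = -0.3082°,  Δλ = -1.9513°
a = sin²(Δφ/2) + cos φ₁ cos φ₂ sin²(Δλ/2) = 0.000254
c = 2·arcsin(√a) = 0.031859 rad = 1.8254°
d = R·c = 6371 × 0.031859 = 203.0 km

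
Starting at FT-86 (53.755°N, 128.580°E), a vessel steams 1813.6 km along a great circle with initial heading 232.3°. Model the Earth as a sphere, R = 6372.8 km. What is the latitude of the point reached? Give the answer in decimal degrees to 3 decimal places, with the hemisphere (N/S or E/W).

δ = d/R = 1813.6/6372.8 = 0.284584 rad
φ₂ = arcsin(sin φ₁ cos δ + cos φ₁ sin δ cos θ)
   = arcsin(0.80650·0.95978 + 0.59124·0.28076·-0.61153) = 42.26394°
λ₂ = λ₁ + atan2(sin θ sin δ cos φ₁, cos δ − sin φ₁ sin φ₂) = 111.11213°

42.264°N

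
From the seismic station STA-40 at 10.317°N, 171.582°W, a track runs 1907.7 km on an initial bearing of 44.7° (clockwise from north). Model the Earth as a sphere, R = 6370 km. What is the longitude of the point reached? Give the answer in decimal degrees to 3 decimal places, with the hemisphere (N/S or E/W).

δ = d/R = 1907.7/6370 = 0.299482 rad
φ₂ = arcsin(sin φ₁ cos δ + cos φ₁ sin δ cos θ)
   = arcsin(0.17909·0.95549 + 0.98383·0.29503·0.71080) = 22.17494°
λ₂ = λ₁ + atan2(sin θ sin δ cos φ₁, cos δ − sin φ₁ sin φ₂) = -158.63238°

158.632°W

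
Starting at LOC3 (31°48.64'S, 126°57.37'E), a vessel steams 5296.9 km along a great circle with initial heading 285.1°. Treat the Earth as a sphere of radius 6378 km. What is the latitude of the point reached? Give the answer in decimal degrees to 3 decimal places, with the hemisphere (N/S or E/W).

LOC3: φ = -31.81067°, λ = +126.95617°
δ = d/R = 5296.9/6378 = 0.830495 rad
φ₂ = arcsin(sin φ₁ cos δ + cos φ₁ sin δ cos θ)
   = arcsin(-0.52711·0.67451 + 0.84979·0.73827·0.26050) = -11.07594°
λ₂ = λ₁ + atan2(sin θ sin δ cos φ₁, cos δ − sin φ₁ sin φ₂) = 80.37875°

11.076°S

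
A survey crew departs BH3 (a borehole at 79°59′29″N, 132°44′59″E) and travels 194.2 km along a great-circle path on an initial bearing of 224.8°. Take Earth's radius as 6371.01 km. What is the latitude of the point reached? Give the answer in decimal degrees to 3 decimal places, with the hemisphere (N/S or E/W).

BH3: φ = +79.99139°, λ = +132.74972°
δ = d/R = 194.2/6371.01 = 0.030482 rad
φ₂ = arcsin(sin φ₁ cos δ + cos φ₁ sin δ cos θ)
   = arcsin(0.98478·0.99954 + 0.17380·0.03048·-0.70957) = 78.68570°
λ₂ = λ₁ + atan2(sin θ sin δ cos φ₁, cos δ − sin φ₁ sin φ₂) = 126.46549°

78.686°N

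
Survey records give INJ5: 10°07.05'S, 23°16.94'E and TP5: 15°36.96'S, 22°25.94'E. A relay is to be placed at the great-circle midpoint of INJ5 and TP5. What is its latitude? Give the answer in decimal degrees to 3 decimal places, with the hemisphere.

INJ5: φ = -10.11750°, λ = +23.28233°
TP5: φ = -15.61600°, λ = +22.43233°
Bx = cos φ₂ cos Δλ = 0.962981,  By = cos φ₂ sin Δλ = -0.014287
φₘ = atan2(sin φ₁ + sin φ₂, √((cos φ₁ + Bx)² + By²)) = -12.86709°
λₘ = λ₁ + atan2(By, cos φ₁ + Bx) = 22.86200°

12.867°S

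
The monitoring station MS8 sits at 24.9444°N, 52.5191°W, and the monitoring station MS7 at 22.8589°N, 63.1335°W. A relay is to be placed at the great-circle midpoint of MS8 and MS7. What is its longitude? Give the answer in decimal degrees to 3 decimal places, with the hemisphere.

Bx = cos φ₂ cos Δλ = 0.905697,  By = cos φ₂ sin Δλ = -0.169732
φₘ = atan2(sin φ₁ + sin φ₂, √((cos φ₁ + Bx)² + By²)) = 23.99295°
λₘ = λ₁ + atan2(By, cos φ₁ + Bx) = -57.86923°

57.869°W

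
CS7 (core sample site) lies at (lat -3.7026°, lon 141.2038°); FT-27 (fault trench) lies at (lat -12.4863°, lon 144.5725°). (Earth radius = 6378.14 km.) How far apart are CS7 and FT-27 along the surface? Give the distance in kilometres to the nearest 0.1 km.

1045.8 km

Δφ = -8.7837°,  Δλ = 3.3687°
a = sin²(Δφ/2) + cos φ₁ cos φ₂ sin²(Δλ/2) = 0.006706
c = 2·arcsin(√a) = 0.163962 rad = 9.3943°
d = R·c = 6378.14 × 0.163962 = 1045.8 km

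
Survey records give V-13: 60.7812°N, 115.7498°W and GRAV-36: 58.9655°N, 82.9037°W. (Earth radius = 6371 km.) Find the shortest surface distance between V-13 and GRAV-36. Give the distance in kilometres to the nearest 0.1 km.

1824.7 km

Δφ = -1.8157°,  Δλ = 32.8461°
a = sin²(Δφ/2) + cos φ₁ cos φ₂ sin²(Δλ/2) = 0.020368
c = 2·arcsin(√a) = 0.286410 rad = 16.4101°
d = R·c = 6371 × 0.286410 = 1824.7 km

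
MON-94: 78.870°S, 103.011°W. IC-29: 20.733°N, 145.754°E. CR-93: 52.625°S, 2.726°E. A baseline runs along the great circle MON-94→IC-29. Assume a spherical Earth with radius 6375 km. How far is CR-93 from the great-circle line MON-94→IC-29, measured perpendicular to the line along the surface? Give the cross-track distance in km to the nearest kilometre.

δ₁₃ = central angle MON-94→CR-93 = 0.725826 rad  (haversine)
θ₁₃ = bearing MON-94→CR-93 = 118.326°,  θ₁₂ = bearing MON-94→IC-29 = 253.150°
dₓₜ = R·arcsin(sin δ₁₃ · sin(θ₁₃ − θ₁₂)) = 6375·arcsin(0.66375·sin(-134.823°)) = -3124.924 km
|dₓₜ| = 3124.924 km

3125 km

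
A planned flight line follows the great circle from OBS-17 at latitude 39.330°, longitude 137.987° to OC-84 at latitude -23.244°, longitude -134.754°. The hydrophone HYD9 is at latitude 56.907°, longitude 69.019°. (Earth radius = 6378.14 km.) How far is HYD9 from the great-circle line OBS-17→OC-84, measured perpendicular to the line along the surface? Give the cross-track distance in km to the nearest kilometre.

δ₁₃ = central angle OBS-17→HYD9 = 0.819553 rad  (haversine)
θ₁₃ = bearing OBS-17→HYD9 = 315.788°,  θ₁₂ = bearing OBS-17→OC-84 = 109.949°
dₓₜ = R·arcsin(sin δ₁₃ · sin(θ₁₃ − θ₁₂)) = 6378.14·arcsin(0.73084·sin(205.840°)) = -2067.716 km
|dₓₜ| = 2067.716 km

2068 km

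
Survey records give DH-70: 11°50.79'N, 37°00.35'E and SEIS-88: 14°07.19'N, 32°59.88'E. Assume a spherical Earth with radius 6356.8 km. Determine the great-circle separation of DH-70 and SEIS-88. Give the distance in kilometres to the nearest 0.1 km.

501.3 km

DH-70: φ = +11.84650°, λ = +37.00583°
SEIS-88: φ = +14.11983°, λ = +32.99800°
Δφ = 2.2733°,  Δλ = -4.0078°
a = sin²(Δφ/2) + cos φ₁ cos φ₂ sin²(Δλ/2) = 0.001554
c = 2·arcsin(√a) = 0.078864 rad = 4.5186°
d = R·c = 6356.8 × 0.078864 = 501.3 km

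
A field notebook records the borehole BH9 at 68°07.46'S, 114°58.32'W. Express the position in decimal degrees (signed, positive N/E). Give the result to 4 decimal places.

lat: 68.1243° S → -68.1243°
lon: 114.9720° W → -114.9720°

-68.1243°, -114.9720°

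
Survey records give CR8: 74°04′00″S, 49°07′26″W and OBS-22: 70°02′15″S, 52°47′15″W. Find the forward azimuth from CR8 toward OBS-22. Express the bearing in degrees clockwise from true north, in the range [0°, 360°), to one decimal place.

342.6°

CR8: φ = -74.06667°, λ = -49.12389°
OBS-22: φ = -70.03750°, λ = -52.78750°
Δλ = -3.6636°
y = sin Δλ · cos φ₂ = -0.021815
x = cos φ₁ sin φ₂ − sin φ₁ cos φ₂ cos Δλ = 0.069593
θ = atan2(y, x) = -17.4045° → 342.5955° (mod 360°)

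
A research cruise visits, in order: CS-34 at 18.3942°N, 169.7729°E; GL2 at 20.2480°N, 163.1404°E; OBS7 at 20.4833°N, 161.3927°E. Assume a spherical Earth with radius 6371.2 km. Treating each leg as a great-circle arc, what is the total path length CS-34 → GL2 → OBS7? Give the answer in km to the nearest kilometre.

CS-34→GL2: c = 0.113917 rad, d = 725.79 km
GL2→OBS7: c = 0.028890 rad, d = 184.06 km
Total = 725.79 + 184.06 = 909.85 km

910 km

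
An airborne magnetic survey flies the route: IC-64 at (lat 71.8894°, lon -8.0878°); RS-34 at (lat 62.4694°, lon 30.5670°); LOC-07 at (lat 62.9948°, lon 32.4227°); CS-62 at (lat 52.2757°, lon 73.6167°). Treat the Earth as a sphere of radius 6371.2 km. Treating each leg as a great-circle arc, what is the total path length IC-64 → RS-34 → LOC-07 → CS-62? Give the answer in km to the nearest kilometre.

IC-64→RS-34: c = 0.301010 rad, d = 1917.79 km
RS-34→LOC-07: c = 0.017442 rad, d = 111.13 km
LOC-07→CS-62: c = 0.418293 rad, d = 2665.03 km
Total = 1917.79 + 111.13 + 2665.03 = 4693.95 km

4694 km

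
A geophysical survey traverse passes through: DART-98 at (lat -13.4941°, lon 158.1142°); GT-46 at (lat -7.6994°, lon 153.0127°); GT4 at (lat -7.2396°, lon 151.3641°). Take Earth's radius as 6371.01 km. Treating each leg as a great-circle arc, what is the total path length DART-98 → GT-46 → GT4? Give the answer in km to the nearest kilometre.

1041 km

DART-98→GT-46: c = 0.133719 rad, d = 851.93 km
GT-46→GT4: c = 0.029636 rad, d = 188.81 km
Total = 851.93 + 188.81 = 1040.74 km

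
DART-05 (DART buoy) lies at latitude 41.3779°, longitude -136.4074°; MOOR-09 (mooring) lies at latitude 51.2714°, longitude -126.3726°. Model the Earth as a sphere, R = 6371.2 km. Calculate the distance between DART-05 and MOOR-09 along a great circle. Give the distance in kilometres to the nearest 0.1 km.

1340.5 km

Δφ = 9.8935°,  Δλ = 10.0348°
a = sin²(Δφ/2) + cos φ₁ cos φ₂ sin²(Δλ/2) = 0.011026
c = 2·arcsin(√a) = 0.210401 rad = 12.0551°
d = R·c = 6371.2 × 0.210401 = 1340.5 km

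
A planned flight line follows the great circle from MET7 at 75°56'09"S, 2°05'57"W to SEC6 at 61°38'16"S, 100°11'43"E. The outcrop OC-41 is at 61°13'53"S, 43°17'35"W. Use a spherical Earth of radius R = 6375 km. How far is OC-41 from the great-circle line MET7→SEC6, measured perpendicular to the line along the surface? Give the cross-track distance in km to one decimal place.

MET7: φ = -75.93583°, λ = -2.09917°
SEC6: φ = -61.63778°, λ = +100.19528°
OC-41: φ = -61.23139°, λ = -43.29306°
δ₁₃ = central angle MET7→OC-41 = 0.353114 rad  (haversine)
θ₁₃ = bearing MET7→OC-41 = 293.570°,  θ₁₂ = bearing MET7→SEC6 = 123.905°
dₓₜ = R·arcsin(sin δ₁₃ · sin(θ₁₃ − θ₁₂)) = 6375·arcsin(0.34582·sin(169.664°)) = 395.799 km
|dₓₜ| = 395.799 km

395.8 km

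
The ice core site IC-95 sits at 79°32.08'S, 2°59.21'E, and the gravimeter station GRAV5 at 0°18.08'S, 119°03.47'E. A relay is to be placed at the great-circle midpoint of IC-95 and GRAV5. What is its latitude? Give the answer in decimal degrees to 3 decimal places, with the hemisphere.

IC-95: φ = -79.53467°, λ = +2.98683°
GRAV5: φ = -0.30133°, λ = +119.05783°
Bx = cos φ₂ cos Δλ = -0.439479,  By = cos φ₂ sin Δλ = 0.898238
φₘ = atan2(sin φ₁ + sin φ₂, √((cos φ₁ + Bx)² + By²)) = -46.61176°
λₘ = λ₁ + atan2(By, cos φ₁ + Bx) = 109.00289°

46.612°S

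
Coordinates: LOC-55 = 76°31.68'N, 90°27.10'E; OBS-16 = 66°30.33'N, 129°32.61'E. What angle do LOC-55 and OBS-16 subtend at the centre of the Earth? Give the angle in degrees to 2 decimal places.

15.43°

LOC-55: φ = +76.52800°, λ = +90.45167°
OBS-16: φ = +66.50550°, λ = +129.54350°
Δφ = -10.0225°,  Δλ = 39.0918°
a = sin²(Δφ/2) + cos φ₁ cos φ₂ sin²(Δλ/2) = 0.018026
c = 2·arcsin(√a) = 0.269336 rad = 15.4318°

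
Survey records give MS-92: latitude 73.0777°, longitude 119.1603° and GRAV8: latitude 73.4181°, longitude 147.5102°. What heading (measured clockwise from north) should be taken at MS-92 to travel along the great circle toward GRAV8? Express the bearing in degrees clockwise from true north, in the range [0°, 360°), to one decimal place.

Δλ = 28.3499°
y = sin Δλ · cos φ₂ = 0.135517
x = cos φ₁ sin φ₂ − sin φ₁ cos φ₂ cos Δλ = 0.038687
θ = atan2(y, x) = 74.0671° → 74.0671° (mod 360°)

74.1°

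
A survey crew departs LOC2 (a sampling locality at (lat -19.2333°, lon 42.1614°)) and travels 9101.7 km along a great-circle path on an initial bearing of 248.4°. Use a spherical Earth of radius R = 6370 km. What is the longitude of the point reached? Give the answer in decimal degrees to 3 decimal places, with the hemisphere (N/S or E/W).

δ = d/R = 9101.7/6370 = 1.428838 rad
φ₂ = arcsin(sin φ₁ cos δ + cos φ₁ sin δ cos θ)
   = arcsin(-0.32942·0.14148 + 0.94419·0.98994·-0.36812) = -22.99729°
λ₂ = λ₁ + atan2(sin θ sin δ cos φ₁, cos δ − sin φ₁ sin φ₂) = -46.99588°

46.996°W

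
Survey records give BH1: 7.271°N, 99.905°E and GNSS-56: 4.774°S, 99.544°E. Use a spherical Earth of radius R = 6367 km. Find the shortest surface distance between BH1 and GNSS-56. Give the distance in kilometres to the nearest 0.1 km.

1339.1 km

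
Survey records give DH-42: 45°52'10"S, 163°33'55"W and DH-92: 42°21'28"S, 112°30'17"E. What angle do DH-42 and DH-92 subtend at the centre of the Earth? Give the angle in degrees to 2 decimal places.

57.45°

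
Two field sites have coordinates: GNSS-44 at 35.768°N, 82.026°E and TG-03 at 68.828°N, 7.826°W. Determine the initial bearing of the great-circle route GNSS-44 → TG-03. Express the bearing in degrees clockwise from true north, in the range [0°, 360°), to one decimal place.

Δλ = -89.8520°
y = sin Δλ · cos φ₂ = -0.361168
x = cos φ₁ sin φ₂ − sin φ₁ cos φ₂ cos Δλ = 0.756077
θ = atan2(y, x) = -25.5332° → 334.4668° (mod 360°)

334.5°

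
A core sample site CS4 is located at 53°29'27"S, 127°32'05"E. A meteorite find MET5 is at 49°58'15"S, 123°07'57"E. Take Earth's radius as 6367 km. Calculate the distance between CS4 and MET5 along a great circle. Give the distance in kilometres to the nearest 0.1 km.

494.6 km

CS4: φ = -53.49083°, λ = +127.53472°
MET5: φ = -49.97083°, λ = +123.13250°
Δφ = 3.5200°,  Δλ = -4.4022°
a = sin²(Δφ/2) + cos φ₁ cos φ₂ sin²(Δλ/2) = 0.001508
c = 2·arcsin(√a) = 0.077679 rad = 4.4507°
d = R·c = 6367 × 0.077679 = 494.6 km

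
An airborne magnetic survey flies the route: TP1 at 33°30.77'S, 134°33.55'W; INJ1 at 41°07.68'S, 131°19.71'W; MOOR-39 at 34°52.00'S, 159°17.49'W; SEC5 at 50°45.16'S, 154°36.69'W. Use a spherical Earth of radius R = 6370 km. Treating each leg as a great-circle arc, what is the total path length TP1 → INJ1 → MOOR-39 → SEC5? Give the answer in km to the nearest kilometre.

TP1: φ = -33.51283°, λ = -134.55917°
INJ1: φ = -41.12800°, λ = -131.32850°
MOOR-39: φ = -34.86667°, λ = -159.29150°
SEC5: φ = -50.75267°, λ = -154.61150°
TP1→INJ1: c = 0.140241 rad, d = 893.33 km
INJ1→MOOR-39: c = 0.397889 rad, d = 2534.55 km
MOOR-39→SEC5: c = 0.283517 rad, d = 1806.00 km
Total = 893.33 + 2534.55 + 1806.00 = 5233.89 km

5234 km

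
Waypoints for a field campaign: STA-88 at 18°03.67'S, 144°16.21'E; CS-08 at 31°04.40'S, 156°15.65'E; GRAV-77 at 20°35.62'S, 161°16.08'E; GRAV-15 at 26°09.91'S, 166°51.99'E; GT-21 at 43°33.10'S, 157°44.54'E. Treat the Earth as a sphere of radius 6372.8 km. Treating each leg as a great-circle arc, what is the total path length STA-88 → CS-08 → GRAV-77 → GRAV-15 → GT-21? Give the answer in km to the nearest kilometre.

6099 km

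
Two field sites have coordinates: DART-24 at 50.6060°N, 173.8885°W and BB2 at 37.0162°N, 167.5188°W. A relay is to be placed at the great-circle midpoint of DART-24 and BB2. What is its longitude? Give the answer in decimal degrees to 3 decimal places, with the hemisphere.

Bx = cos φ₂ cos Δλ = 0.793536,  By = cos φ₂ sin Δλ = 0.088584
φₘ = atan2(sin φ₁ + sin φ₂, √((cos φ₁ + Bx)² + By²)) = 43.85477°
λₘ = λ₁ + atan2(By, cos φ₁ + Bx) = -170.33923°

170.339°W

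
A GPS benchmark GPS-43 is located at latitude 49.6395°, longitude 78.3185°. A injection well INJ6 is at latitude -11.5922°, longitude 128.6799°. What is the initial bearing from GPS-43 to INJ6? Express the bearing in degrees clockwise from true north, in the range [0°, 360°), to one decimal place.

128.8°

Δλ = 50.3614°
y = sin Δλ · cos φ₂ = 0.754376
x = cos φ₁ sin φ₂ − sin φ₁ cos φ₂ cos Δλ = -0.606318
θ = atan2(y, x) = 128.7901° → 128.7901° (mod 360°)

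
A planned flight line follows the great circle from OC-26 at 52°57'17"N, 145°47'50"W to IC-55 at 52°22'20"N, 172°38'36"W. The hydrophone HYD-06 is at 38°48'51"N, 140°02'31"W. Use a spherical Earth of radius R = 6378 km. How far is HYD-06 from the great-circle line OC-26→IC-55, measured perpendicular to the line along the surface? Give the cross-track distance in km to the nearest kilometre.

1457 km

OC-26: φ = +52.95472°, λ = -145.79722°
IC-55: φ = +52.37222°, λ = -172.64333°
HYD-06: φ = +38.81417°, λ = -140.04194°
δ₁₃ = central angle OC-26→HYD-06 = 0.256306 rad  (haversine)
θ₁₃ = bearing OC-26→HYD-06 = 162.048°,  θ₁₂ = bearing OC-26→IC-55 = 278.733°
dₓₜ = R·arcsin(sin δ₁₃ · sin(θ₁₃ − θ₁₂)) = 6378·arcsin(0.25351·sin(-116.685°)) = -1457.308 km
|dₓₜ| = 1457.308 km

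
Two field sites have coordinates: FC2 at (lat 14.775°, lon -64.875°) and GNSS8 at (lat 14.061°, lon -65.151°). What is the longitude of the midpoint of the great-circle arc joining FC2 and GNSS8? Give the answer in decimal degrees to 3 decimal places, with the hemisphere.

Bx = cos φ₂ cos Δλ = 0.970026,  By = cos φ₂ sin Δλ = -0.004673
φₘ = atan2(sin φ₁ + sin φ₂, √((cos φ₁ + Bx)² + By²)) = 14.41804°
λₘ = λ₁ + atan2(By, cos φ₁ + Bx) = -65.01322°

65.013°W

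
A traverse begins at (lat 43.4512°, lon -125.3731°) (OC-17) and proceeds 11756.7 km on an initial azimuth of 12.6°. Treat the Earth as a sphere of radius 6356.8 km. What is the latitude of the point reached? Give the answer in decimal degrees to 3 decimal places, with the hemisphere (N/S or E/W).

29.470°N

δ = d/R = 11756.7/6356.8 = 1.849468 rad
φ₂ = arcsin(sin φ₁ cos δ + cos φ₁ sin δ cos θ)
   = arcsin(0.68774·-0.27508 + 0.72596·0.96142·0.97592) = 29.46969°
λ₂ = λ₁ + atan2(sin θ sin δ cos φ₁, cos δ − sin φ₁ sin φ₂) = 40.68749°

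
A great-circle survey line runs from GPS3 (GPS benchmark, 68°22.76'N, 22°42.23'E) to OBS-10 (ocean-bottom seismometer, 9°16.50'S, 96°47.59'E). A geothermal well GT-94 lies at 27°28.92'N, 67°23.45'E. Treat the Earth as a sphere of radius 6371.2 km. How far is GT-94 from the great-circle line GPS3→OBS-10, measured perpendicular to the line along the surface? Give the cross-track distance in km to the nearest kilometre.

1292 km

GPS3: φ = +68.37933°, λ = +22.70383°
OBS-10: φ = -9.27500°, λ = +96.79317°
GT-94: φ = +27.48200°, λ = +67.39083°
δ₁₃ = central angle GPS3→GT-94 = 0.848110 rad  (haversine)
θ₁₃ = bearing GPS3→GT-94 = 123.716°,  θ₁₂ = bearing GPS3→OBS-10 = 108.137°
dₓₜ = R·arcsin(sin δ₁₃ · sin(θ₁₃ − θ₁₂)) = 6371.2·arcsin(0.75003·sin(15.578°)) = 1292.163 km
|dₓₜ| = 1292.163 km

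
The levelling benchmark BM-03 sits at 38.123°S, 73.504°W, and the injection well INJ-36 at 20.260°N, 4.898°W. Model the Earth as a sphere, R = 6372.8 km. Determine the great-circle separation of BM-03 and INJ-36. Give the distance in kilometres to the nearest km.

9657 km

Δφ = 58.3830°,  Δλ = 68.6060°
a = sin²(Δφ/2) + cos φ₁ cos φ₂ sin²(Δλ/2) = 0.472282
c = 2·arcsin(√a) = 1.515332 rad = 86.8221°
d = R·c = 6372.8 × 1.515332 = 9656.9 km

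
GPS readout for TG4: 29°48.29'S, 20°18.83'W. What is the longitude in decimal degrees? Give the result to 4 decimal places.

20.3138°W

20° + 18.83′/60 = 20 + 0.31383 = 20.3138°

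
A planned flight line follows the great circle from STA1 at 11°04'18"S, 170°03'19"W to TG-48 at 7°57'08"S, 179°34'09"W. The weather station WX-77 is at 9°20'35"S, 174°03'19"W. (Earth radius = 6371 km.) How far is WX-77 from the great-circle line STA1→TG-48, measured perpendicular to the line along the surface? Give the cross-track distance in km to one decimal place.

48.1 km

STA1: φ = -11.07167°, λ = -170.05528°
TG-48: φ = -7.95222°, λ = -179.56917°
WX-77: φ = -9.34306°, λ = -174.05528°
δ₁₃ = central angle STA1→WX-77 = 0.075037 rad  (haversine)
θ₁₃ = bearing STA1→WX-77 = 293.342°,  θ₁₂ = bearing STA1→TG-48 = 287.560°
dₓₜ = R·arcsin(sin δ₁₃ · sin(θ₁₃ − θ₁₂)) = 6371·arcsin(0.07497·sin(5.783°)) = 48.122 km
|dₓₜ| = 48.122 km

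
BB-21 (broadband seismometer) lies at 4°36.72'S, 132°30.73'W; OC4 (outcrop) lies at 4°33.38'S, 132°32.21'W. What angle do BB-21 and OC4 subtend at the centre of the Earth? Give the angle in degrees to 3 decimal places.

0.061°

BB-21: φ = -4.61200°, λ = -132.51217°
OC4: φ = -4.55633°, λ = -132.53683°
Δφ = 0.0557°,  Δλ = -0.0247°
a = sin²(Δφ/2) + cos φ₁ cos φ₂ sin²(Δλ/2) = 0.000000
c = 2·arcsin(√a) = 0.001062 rad = 0.0609°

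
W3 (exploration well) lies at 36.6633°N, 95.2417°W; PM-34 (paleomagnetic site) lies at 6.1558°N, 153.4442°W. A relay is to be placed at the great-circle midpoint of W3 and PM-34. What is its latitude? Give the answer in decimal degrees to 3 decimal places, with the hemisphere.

24.130°N

Bx = cos φ₂ cos Δλ = 0.523880,  By = cos φ₂ sin Δλ = -0.845015
φₘ = atan2(sin φ₁ + sin φ₂, √((cos φ₁ + Bx)² + By²)) = 24.12966°
λₘ = λ₁ + atan2(By, cos φ₁ + Bx) = -127.74893°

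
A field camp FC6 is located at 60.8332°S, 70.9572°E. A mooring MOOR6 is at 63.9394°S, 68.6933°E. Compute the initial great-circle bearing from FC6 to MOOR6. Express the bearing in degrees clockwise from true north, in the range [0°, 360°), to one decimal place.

Δλ = -2.2639°
y = sin Δλ · cos φ₂ = -0.017354
x = cos φ₁ sin φ₂ − sin φ₁ cos φ₂ cos Δλ = -0.054486
θ = atan2(y, x) = -162.3330° → 197.6670° (mod 360°)

197.7°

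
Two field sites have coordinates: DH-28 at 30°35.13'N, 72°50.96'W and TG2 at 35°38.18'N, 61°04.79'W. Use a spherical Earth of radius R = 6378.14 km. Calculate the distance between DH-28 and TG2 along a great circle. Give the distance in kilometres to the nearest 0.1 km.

DH-28: φ = +30.58550°, λ = -72.84933°
TG2: φ = +35.63633°, λ = -61.07983°
Δφ = 5.0508°,  Δλ = 11.7695°
a = sin²(Δφ/2) + cos φ₁ cos φ₂ sin²(Δλ/2) = 0.009296
c = 2·arcsin(√a) = 0.193134 rad = 11.0658°
d = R·c = 6378.14 × 0.193134 = 1231.8 km

1231.8 km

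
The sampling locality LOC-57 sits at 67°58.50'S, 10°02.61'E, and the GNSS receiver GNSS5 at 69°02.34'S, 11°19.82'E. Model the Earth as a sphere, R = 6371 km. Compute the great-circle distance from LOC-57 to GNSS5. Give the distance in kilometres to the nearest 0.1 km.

LOC-57: φ = -67.97500°, λ = +10.04350°
GNSS5: φ = -69.03900°, λ = +11.33033°
Δφ = -1.0640°,  Δλ = 1.2868°
a = sin²(Δφ/2) + cos φ₁ cos φ₂ sin²(Δλ/2) = 0.000103
c = 2·arcsin(√a) = 0.020311 rad = 1.1637°
d = R·c = 6371 × 0.020311 = 129.4 km

129.4 km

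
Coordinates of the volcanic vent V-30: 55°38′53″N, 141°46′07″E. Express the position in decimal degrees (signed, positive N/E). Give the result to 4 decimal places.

+55.6481°, +141.7686°

lat: 55.6481° N → +55.6481°
lon: 141.7686° E → +141.7686°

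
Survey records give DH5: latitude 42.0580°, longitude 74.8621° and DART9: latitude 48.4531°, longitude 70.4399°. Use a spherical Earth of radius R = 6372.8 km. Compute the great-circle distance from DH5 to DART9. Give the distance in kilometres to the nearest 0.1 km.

790.8 km

Δφ = 6.3951°,  Δλ = -4.4222°
a = sin²(Δφ/2) + cos φ₁ cos φ₂ sin²(Δλ/2) = 0.003844
c = 2·arcsin(√a) = 0.124084 rad = 7.1095°
d = R·c = 6372.8 × 0.124084 = 790.8 km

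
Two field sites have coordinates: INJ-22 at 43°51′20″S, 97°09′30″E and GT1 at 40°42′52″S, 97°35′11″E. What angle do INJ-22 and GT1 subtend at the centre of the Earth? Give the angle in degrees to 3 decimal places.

INJ-22: φ = -43.85556°, λ = +97.15833°
GT1: φ = -40.71444°, λ = +97.58639°
Δφ = 3.1411°,  Δλ = 0.4281°
a = sin²(Δφ/2) + cos φ₁ cos φ₂ sin²(Δλ/2) = 0.000759
c = 2·arcsin(√a) = 0.055100 rad = 3.1570°

3.157°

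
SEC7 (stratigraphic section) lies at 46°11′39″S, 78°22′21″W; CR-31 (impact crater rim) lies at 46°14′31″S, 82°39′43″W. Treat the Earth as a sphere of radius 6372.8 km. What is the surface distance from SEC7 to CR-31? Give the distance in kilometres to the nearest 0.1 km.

330.1 km

SEC7: φ = -46.19417°, λ = -78.37250°
CR-31: φ = -46.24194°, λ = -82.66194°
Δφ = -0.0478°,  Δλ = -4.2894°
a = sin²(Δφ/2) + cos φ₁ cos φ₂ sin²(Δλ/2) = 0.000671
c = 2·arcsin(√a) = 0.051801 rad = 2.9680°
d = R·c = 6372.8 × 0.051801 = 330.1 km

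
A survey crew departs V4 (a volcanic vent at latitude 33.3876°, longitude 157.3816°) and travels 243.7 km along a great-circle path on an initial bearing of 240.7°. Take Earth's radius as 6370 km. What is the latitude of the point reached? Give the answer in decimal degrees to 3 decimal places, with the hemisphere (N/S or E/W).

δ = d/R = 243.7/6370 = 0.038257 rad
φ₂ = arcsin(sin φ₁ cos δ + cos φ₁ sin δ cos θ)
   = arcsin(0.55030·0.99927 + 0.83497·0.03825·-0.48938) = 32.29432°
λ₂ = λ₁ + atan2(sin θ sin δ cos φ₁, cos δ − sin φ₁ sin φ₂) = 155.12020°

32.294°N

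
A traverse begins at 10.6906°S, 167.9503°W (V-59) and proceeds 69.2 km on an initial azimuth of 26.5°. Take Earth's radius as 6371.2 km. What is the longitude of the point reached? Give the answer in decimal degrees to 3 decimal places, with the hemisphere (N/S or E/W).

167.668°W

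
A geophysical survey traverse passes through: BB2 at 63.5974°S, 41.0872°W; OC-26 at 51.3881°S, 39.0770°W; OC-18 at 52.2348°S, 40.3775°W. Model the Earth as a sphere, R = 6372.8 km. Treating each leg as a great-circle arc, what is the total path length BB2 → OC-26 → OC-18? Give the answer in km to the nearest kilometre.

BB2→OC-26: c = 0.213898 rad, d = 1363.13 km
OC-26→OC-18: c = 0.020378 rad, d = 129.87 km
Total = 1363.13 + 129.87 = 1493.00 km

1493 km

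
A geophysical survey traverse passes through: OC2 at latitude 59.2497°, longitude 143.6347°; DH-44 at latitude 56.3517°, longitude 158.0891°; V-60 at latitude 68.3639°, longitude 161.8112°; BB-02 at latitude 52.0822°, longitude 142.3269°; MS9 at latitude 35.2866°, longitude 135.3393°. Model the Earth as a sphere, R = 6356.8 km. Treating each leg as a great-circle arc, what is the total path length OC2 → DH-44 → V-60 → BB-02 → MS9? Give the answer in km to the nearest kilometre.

6281 km

OC2→DH-44: c = 0.143276 rad, d = 910.78 km
DH-44→V-60: c = 0.211713 rad, d = 1345.82 km
V-60→BB-02: c = 0.327284 rad, d = 2080.48 km
BB-02→MS9: c = 0.305769 rad, d = 1943.71 km
Total = 910.78 + 1345.82 + 2080.48 + 1943.71 = 6280.78 km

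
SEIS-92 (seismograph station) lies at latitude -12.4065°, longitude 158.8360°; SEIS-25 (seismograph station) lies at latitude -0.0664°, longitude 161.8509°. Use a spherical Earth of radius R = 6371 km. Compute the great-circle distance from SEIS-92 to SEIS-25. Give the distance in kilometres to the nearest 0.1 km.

Δφ = 12.3401°,  Δλ = 3.0149°
a = sin²(Δφ/2) + cos φ₁ cos φ₂ sin²(Δλ/2) = 0.012228
c = 2·arcsin(√a) = 0.221612 rad = 12.6974°
d = R·c = 6371 × 0.221612 = 1411.9 km

1411.9 km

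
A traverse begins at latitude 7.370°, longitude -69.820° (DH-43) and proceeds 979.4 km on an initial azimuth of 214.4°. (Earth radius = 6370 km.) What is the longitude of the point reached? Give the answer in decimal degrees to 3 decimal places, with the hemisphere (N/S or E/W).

δ = d/R = 979.4/6370 = 0.153752 rad
φ₂ = arcsin(sin φ₁ cos δ + cos φ₁ sin δ cos θ)
   = arcsin(0.12828·0.98820 + 0.99174·0.15315·-0.82511) = 0.08271°
λ₂ = λ₁ + atan2(sin θ sin δ cos φ₁, cos δ − sin φ₁ sin φ₂) = -74.78361°

74.784°W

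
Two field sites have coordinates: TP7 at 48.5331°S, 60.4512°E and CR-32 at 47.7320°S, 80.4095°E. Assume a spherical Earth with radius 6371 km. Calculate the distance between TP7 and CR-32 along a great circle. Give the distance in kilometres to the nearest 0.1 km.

Δφ = 0.8011°,  Δλ = 19.9583°
a = sin²(Δφ/2) + cos φ₁ cos φ₂ sin²(Δλ/2) = 0.013424
c = 2·arcsin(√a) = 0.232242 rad = 13.3065°
d = R·c = 6371 × 0.232242 = 1479.6 km

1479.6 km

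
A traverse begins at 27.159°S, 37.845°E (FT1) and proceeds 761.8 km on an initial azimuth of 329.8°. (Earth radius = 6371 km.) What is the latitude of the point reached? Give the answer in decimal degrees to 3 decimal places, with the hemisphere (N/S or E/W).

21.191°S

δ = d/R = 761.8/6371 = 0.119573 rad
φ₂ = arcsin(sin φ₁ cos δ + cos φ₁ sin δ cos θ)
   = arcsin(-0.45646·0.99286 + 0.88974·0.11929·0.86427) = -21.19059°
λ₂ = λ₁ + atan2(sin θ sin δ cos φ₁, cos δ − sin φ₁ sin φ₂) = 34.15513°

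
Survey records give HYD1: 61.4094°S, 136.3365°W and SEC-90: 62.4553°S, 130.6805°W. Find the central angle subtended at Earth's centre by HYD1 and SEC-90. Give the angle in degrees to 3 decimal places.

2.858°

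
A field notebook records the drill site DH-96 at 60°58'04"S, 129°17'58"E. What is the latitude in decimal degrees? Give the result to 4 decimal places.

60° + 58′/60 + 4″/3600 = 60 + 0.96667 + 0.00111 = 60.9678°

60.9678°S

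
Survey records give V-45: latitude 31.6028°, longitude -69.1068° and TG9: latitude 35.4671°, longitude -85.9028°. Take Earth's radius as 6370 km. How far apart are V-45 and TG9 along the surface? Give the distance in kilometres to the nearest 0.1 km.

Δφ = 3.8643°,  Δλ = -16.7960°
a = sin²(Δφ/2) + cos φ₁ cos φ₂ sin²(Δλ/2) = 0.015933
c = 2·arcsin(√a) = 0.253126 rad = 14.5030°
d = R·c = 6370 × 0.253126 = 1612.4 km

1612.4 km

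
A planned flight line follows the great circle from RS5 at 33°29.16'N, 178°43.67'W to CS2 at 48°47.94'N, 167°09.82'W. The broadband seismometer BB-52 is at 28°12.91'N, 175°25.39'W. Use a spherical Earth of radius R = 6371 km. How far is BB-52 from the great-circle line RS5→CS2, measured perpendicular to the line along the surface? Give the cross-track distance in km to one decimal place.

RS5: φ = +33.48600°, λ = -178.72783°
CS2: φ = +48.79900°, λ = -167.16367°
BB-52: φ = +28.21517°, λ = -175.42317°
δ₁₃ = central angle RS5→BB-52 = 0.104455 rad  (haversine)
θ₁₃ = bearing RS5→BB-52 = 150.845°,  θ₁₂ = bearing RS5→CS2 = 25.939°
dₓₜ = R·arcsin(sin δ₁₃ · sin(θ₁₃ − θ₁₂)) = 6371·arcsin(0.10427·sin(124.906°)) = 545.435 km
|dₓₜ| = 545.435 km

545.4 km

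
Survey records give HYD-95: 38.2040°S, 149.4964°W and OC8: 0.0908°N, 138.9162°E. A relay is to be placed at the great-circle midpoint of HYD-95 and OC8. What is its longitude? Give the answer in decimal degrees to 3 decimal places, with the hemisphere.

169.767°E

Bx = cos φ₂ cos Δλ = 0.315857,  By = cos φ₂ sin Δλ = -0.948805
φₘ = atan2(sin φ₁ + sin φ₂, √((cos φ₁ + Bx)² + By²)) = -22.99072°
λₘ = λ₁ + atan2(By, cos φ₁ + Bx) = 169.76719°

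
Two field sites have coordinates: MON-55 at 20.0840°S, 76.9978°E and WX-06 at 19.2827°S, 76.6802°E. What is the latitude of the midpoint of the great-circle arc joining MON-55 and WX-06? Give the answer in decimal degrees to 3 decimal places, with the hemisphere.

Bx = cos φ₂ cos Δλ = 0.943886,  By = cos φ₂ sin Δλ = -0.005232
φₘ = atan2(sin φ₁ + sin φ₂, √((cos φ₁ + Bx)² + By²)) = -19.68342°
λₘ = λ₁ + atan2(By, cos φ₁ + Bx) = 76.83860°

19.683°S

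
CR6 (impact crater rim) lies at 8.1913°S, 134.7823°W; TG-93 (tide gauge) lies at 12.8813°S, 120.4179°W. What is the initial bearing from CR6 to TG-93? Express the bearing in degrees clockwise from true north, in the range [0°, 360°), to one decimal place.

109.6°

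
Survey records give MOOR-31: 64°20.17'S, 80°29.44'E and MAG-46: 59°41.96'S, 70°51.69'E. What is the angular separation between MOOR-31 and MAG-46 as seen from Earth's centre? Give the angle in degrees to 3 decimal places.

6.461°

MOOR-31: φ = -64.33617°, λ = +80.49067°
MAG-46: φ = -59.69933°, λ = +70.86150°
Δφ = 4.6368°,  Δλ = -9.6292°
a = sin²(Δφ/2) + cos φ₁ cos φ₂ sin²(Δλ/2) = 0.003176
c = 2·arcsin(√a) = 0.112767 rad = 6.4611°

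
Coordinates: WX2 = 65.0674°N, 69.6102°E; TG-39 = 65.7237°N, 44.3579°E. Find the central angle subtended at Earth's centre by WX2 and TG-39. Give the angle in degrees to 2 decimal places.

10.46°

Δφ = 0.6563°,  Δλ = -25.2523°
a = sin²(Δφ/2) + cos φ₁ cos φ₂ sin²(Δλ/2) = 0.008314
c = 2·arcsin(√a) = 0.182616 rad = 10.4631°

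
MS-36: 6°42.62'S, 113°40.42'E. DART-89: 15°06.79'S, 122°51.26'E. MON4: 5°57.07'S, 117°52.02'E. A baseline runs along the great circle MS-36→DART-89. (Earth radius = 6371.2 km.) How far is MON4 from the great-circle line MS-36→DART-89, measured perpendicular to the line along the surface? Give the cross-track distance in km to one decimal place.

MS-36: φ = -6.71033°, λ = +113.67367°
DART-89: φ = -15.11317°, λ = +122.85433°
MON4: φ = -5.95117°, λ = +117.86700°
δ₁₃ = central angle MS-36→MON4 = 0.073937 rad  (haversine)
θ₁₃ = bearing MS-36→MON4 = 79.913°,  θ₁₂ = bearing MS-36→DART-89 = 133.774°
dₓₜ = R·arcsin(sin δ₁₃ · sin(θ₁₃ − θ₁₂)) = 6371.2·arcsin(0.07387·sin(-53.862°)) = -380.314 km
|dₓₜ| = 380.314 km

380.3 km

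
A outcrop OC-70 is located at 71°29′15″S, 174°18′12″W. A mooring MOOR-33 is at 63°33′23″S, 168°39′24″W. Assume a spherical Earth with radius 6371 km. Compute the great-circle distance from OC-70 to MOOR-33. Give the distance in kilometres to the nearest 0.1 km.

OC-70: φ = -71.48750°, λ = -174.30333°
MOOR-33: φ = -63.55639°, λ = -168.65667°
Δφ = 7.9311°,  Δλ = 5.6467°
a = sin²(Δφ/2) + cos φ₁ cos φ₂ sin²(Δλ/2) = 0.005126
c = 2·arcsin(√a) = 0.143311 rad = 8.2111°
d = R·c = 6371 × 0.143311 = 913.0 km

913.0 km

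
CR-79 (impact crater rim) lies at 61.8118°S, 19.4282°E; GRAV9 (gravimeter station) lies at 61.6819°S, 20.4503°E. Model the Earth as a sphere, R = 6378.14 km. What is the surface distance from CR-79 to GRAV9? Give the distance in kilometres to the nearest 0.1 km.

Δφ = 0.1299°,  Δλ = 1.0221°
a = sin²(Δφ/2) + cos φ₁ cos φ₂ sin²(Δλ/2) = 0.000019
c = 2·arcsin(√a) = 0.008743 rad = 0.5010°
d = R·c = 6378.14 × 0.008743 = 55.8 km

55.8 km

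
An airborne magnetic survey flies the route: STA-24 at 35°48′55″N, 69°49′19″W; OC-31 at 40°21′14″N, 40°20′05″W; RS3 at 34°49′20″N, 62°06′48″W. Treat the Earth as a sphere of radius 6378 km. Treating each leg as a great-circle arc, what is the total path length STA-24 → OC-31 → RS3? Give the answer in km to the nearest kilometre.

4631 km

STA-24: φ = +35.81528°, λ = -69.82194°
OC-31: φ = +40.35389°, λ = -40.33472°
RS3: φ = +34.82222°, λ = -62.11333°
STA-24→OC-31: c = 0.410761 rad, d = 2619.84 km
OC-31→RS3: c = 0.315341 rad, d = 2011.24 km
Total = 2619.84 + 2011.24 = 4631.08 km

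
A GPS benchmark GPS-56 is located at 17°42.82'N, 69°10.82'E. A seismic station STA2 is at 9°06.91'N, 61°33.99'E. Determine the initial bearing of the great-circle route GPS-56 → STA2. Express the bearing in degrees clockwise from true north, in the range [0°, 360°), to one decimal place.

221.7°

GPS-56: φ = +17.71367°, λ = +69.18033°
STA2: φ = +9.11517°, λ = +61.56650°
Δλ = -7.6138°
y = sin Δλ · cos φ₂ = -0.130823
x = cos φ₁ sin φ₂ − sin φ₁ cos φ₂ cos Δλ = -0.146861
θ = atan2(y, x) = -138.3056° → 221.6944° (mod 360°)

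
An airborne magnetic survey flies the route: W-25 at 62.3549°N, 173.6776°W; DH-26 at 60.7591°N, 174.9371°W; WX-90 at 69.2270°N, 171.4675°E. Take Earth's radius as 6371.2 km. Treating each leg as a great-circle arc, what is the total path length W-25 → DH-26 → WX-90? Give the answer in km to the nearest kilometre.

1322 km

W-25→DH-26: c = 0.029753 rad, d = 189.57 km
DH-26→WX-90: c = 0.177750 rad, d = 1132.48 km
Total = 189.57 + 1132.48 = 1322.04 km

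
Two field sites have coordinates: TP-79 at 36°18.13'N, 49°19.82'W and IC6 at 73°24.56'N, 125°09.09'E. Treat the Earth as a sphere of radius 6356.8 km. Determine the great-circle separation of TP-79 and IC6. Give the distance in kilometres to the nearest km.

TP-79: φ = +36.30217°, λ = -49.33033°
IC6: φ = +73.40933°, λ = +125.15150°
Δφ = 37.1072°,  Δλ = 174.4818°
a = sin²(Δφ/2) + cos φ₁ cos φ₂ sin²(Δλ/2) = 0.330825
c = 2·arcsin(√a) = 1.225633 rad = 70.2236°
d = R·c = 6356.8 × 1.225633 = 7791.1 km

7791 km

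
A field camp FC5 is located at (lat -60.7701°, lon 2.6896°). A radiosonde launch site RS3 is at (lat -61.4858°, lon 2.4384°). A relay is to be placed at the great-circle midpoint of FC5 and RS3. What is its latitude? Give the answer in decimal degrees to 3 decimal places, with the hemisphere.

Bx = cos φ₂ cos Δλ = 0.477372,  By = cos φ₂ sin Δλ = -0.002093
φₘ = atan2(sin φ₁ + sin φ₂, √((cos φ₁ + Bx)² + By²)) = -61.12801°
λₘ = λ₁ + atan2(By, cos φ₁ + Bx) = 2.56542°

61.128°S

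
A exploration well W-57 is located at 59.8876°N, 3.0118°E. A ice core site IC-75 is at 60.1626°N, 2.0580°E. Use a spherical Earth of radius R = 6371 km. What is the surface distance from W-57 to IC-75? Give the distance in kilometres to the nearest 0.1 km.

61.2 km

Δφ = 0.2750°,  Δλ = -0.9538°
a = sin²(Δφ/2) + cos φ₁ cos φ₂ sin²(Δλ/2) = 0.000023
c = 2·arcsin(√a) = 0.009603 rad = 0.5502°
d = R·c = 6371 × 0.009603 = 61.2 km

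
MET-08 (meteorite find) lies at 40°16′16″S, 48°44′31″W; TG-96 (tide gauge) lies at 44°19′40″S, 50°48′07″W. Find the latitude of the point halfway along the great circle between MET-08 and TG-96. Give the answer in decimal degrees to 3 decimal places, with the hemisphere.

42.304°S

MET-08: φ = -40.27111°, λ = -48.74194°
TG-96: φ = -44.32778°, λ = -50.80194°
Bx = cos φ₂ cos Δλ = 0.714892,  By = cos φ₂ sin Δλ = -0.025714
φₘ = atan2(sin φ₁ + sin φ₂, √((cos φ₁ + Bx)² + By²)) = -42.30405°
λₘ = λ₁ + atan2(By, cos φ₁ + Bx) = -49.73875°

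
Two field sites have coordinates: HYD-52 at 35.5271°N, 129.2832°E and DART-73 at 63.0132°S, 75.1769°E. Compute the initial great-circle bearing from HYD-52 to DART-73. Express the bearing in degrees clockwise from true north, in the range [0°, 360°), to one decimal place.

202.7°

Δλ = -54.1063°
y = sin Δλ · cos φ₂ = -0.367614
x = cos φ₁ sin φ₂ − sin φ₁ cos φ₂ cos Δλ = -0.879819
θ = atan2(y, x) = -157.3234° → 202.6766° (mod 360°)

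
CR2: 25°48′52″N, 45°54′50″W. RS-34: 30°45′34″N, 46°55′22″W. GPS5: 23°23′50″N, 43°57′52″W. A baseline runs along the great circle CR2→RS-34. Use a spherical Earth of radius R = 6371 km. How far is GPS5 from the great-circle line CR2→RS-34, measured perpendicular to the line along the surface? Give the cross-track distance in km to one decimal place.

149.8 km

CR2: φ = +25.81444°, λ = -45.91389°
RS-34: φ = +30.75944°, λ = -46.92278°
GPS5: φ = +23.39722°, λ = -43.96444°
δ₁₃ = central angle CR2→GPS5 = 0.052312 rad  (haversine)
θ₁₃ = bearing CR2→GPS5 = 143.339°,  θ₁₂ = bearing CR2→RS-34 = 350.051°
dₓₜ = R·arcsin(sin δ₁₃ · sin(θ₁₃ − θ₁₂)) = 6371·arcsin(0.05229·sin(-206.712°)) = 149.758 km
|dₓₜ| = 149.758 km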